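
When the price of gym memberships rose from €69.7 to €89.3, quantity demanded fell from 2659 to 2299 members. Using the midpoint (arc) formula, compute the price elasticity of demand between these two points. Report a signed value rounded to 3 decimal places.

%ΔQ = (2299 − 2659) / [(2659 + 2299)/2] = -360/2479 = -0.145219…
%ΔP = (89.3 − 69.7) / [(69.7 + 89.3)/2] = 19.6/79.5 = 0.246540…
Arc Ed = %ΔQ / %ΔP = (-360/2479) / (19.6/79.5) = -0.58902…

-0.589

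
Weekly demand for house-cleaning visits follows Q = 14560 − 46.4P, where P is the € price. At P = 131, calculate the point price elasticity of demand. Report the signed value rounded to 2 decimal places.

-0.72

dQ/dP = −46.4. At P = 131, Q = 14560 − 46.4(131) = 8481.6.
Ed = (dQ/dP)·(P/Q) = −46.4 × (131/8481.6) = -0.7166…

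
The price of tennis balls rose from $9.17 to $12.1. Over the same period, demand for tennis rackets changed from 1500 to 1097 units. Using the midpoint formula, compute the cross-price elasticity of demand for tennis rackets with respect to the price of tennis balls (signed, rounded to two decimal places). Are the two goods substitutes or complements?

%ΔQ_{tennis rackets} = (1097 − 1500)/avg = -403/1298.5 = -0.310358…
%ΔP_{tennis balls} = (12.1 − 9.17)/avg = 2.93/10.635 = 0.275505…
E_cross = (-403/1298.5) / (2.93/10.635) = -1.1265…
E_cross < 0 ⇒ the goods are complements.

-1.13; complements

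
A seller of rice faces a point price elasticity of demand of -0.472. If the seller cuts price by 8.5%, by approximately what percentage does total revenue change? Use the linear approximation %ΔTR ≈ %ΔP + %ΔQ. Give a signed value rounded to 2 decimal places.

%ΔQ ≈ Ed × %ΔP = (-0.472) × (-8.5%) = +4.0120%
%ΔTR ≈ %ΔP + %ΔQ = (-8.5%) + (+4.0120%) = -4.4880%

-4.49%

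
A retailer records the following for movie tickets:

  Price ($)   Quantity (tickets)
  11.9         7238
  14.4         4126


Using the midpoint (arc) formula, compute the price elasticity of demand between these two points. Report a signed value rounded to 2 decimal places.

-2.88

%ΔQ = (4126 − 7238) / [(7238 + 4126)/2] = -3112/5682 = -0.547694…
%ΔP = (14.4 − 11.9) / [(11.9 + 14.4)/2] = 2.5/13.15 = 0.190114…
Arc Ed = %ΔQ / %ΔP = (-3112/5682) / (2.5/13.15) = -2.8808…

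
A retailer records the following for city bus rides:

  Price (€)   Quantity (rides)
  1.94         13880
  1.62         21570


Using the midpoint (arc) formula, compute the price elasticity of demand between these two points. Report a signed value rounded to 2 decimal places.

-2.41

%ΔQ = (21570 − 13880) / [(13880 + 21570)/2] = 7690/17725 = 0.433850…
%ΔP = (1.62 − 1.94) / [(1.94 + 1.62)/2] = -0.32/1.78 = -0.179775…
Arc Ed = %ΔQ / %ΔP = (7690/17725) / (-0.32/1.78) = -2.4132…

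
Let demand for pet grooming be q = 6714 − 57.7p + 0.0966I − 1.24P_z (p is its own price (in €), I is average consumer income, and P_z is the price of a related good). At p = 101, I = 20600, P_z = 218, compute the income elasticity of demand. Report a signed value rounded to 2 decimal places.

At the given values, q = 6714 − 57.7(101) + 0.0966(20600) − 1.24(218) = 2605.94.
∂q/∂I = 0.0966.
E = (0.0966) × (20600/2605.94) = 0.7636…

0.76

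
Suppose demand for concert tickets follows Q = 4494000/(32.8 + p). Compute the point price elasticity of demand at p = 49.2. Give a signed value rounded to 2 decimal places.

dQ/dp = −4494000/(32.8 + p)² = -668.352. At p = 49.2, Q = 54804.9.
Ed = (dQ/dp)·(p/Q) = (-668.352) × (49.2/54804.9) = -0.6

-0.60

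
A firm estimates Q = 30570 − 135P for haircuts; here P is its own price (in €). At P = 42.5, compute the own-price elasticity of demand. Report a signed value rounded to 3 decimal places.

-0.231

At the given values, Q = 30570 − 135(42.5) = 24832.5.
∂Q/∂P = −135.
E = (-135) × (42.5/24832.5) = -0.23104…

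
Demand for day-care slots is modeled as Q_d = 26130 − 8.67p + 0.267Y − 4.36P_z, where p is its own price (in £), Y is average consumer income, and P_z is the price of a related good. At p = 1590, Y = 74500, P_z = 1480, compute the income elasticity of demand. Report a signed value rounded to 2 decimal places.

At the given values, Q_d = 26130 − 8.67(1590) + 0.267(74500) − 4.36(1480) = 25783.4.
∂Q_d/∂Y = 0.267.
E = (0.267) × (74500/25783.4) = 0.7714…

0.77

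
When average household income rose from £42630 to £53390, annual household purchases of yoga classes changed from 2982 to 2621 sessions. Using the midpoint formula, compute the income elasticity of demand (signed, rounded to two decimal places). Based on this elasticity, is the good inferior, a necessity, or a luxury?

-0.57; inferior

%ΔQ = (2621 − 2982)/[( 2982 + 2621)/2] = -361/2801.5 = -0.128859…
%ΔIncome = (53390 − 42630)/[( 42630 + 53390)/2] = 10760/48010 = 0.224119…
E_income = (-361/2801.5) / (10760/48010) = -0.5749…
E_income < 0 ⇒ inferior good.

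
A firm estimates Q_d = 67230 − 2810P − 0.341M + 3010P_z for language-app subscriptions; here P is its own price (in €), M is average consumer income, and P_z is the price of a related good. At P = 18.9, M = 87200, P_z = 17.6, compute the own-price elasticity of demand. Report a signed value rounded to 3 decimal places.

-1.421

At the given values, Q_d = 67230 − 2810(18.9) − 0.341(87200) + 3010(17.6) = 37361.8.
∂Q_d/∂P = −2810.
E = (-2810) × (18.9/37361.8) = -1.42147…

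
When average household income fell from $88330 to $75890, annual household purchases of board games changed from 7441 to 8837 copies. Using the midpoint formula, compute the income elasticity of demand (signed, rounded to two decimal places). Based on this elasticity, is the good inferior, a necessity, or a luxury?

%ΔQ = (8837 − 7441)/[( 7441 + 8837)/2] = 1396/8139 = 0.171519…
%ΔIncome = (75890 − 88330)/[( 88330 + 75890)/2] = -12440/82110 = -0.151504…
E_income = (1396/8139) / (-12440/82110) = -1.1321…
E_income < 0 ⇒ inferior good.

-1.13; inferior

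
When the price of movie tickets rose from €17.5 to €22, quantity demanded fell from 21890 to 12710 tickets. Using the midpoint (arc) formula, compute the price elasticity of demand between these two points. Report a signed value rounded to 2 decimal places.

-2.33

%ΔQ = (12710 − 21890) / [(21890 + 12710)/2] = -9180/17300 = -0.530635…
%ΔP = (22 − 17.5) / [(17.5 + 22)/2] = 4.5/19.75 = 0.227848…
Arc Ed = %ΔQ / %ΔP = (-9180/17300) / (4.5/19.75) = -2.3289…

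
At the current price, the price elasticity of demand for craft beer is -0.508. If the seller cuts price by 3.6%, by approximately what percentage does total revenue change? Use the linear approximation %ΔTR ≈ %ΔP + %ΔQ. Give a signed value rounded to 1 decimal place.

%ΔQ ≈ Ed × %ΔP = (-0.508) × (-3.6%) = +1.8288%
%ΔTR ≈ %ΔP + %ΔQ = (-3.6%) + (+1.8288%) = -1.7712%

-1.8%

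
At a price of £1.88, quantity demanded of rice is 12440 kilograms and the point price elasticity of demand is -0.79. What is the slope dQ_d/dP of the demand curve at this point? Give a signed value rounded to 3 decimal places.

-5227.447

Ed = (dQ_d/dP)·(P/Q_d) ⇒ dQ_d/dP = Ed·Q_d/P = (-0.79)·12440/1.88 = -5227.44680…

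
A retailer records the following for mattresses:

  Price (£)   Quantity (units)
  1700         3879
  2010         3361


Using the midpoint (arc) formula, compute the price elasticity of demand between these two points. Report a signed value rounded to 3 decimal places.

%ΔQ = (3361 − 3879) / [(3879 + 3361)/2] = -518/3620 = -0.143093…
%ΔP = (2010 − 1700) / [(1700 + 2010)/2] = 310/1855 = 0.167115…
Arc Ed = %ΔQ / %ΔP = (-518/3620) / (310/1855) = -0.85625…

-0.856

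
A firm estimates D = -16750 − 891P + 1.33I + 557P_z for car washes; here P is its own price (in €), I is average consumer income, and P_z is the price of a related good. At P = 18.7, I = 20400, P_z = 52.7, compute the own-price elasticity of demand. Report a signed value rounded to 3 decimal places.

-0.722

At the given values, D = -16750 − 891(18.7) + 1.33(20400) + 557(52.7) = 23074.2.
∂D/∂P = −891.
E = (-891) × (18.7/23074.2) = -0.72209…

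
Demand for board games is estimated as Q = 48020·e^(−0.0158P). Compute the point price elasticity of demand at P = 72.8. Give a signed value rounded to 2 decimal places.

-1.15

dQ/dP = −0.0158·Q = -240.18. At P = 72.8, Q = 15201.2.
Ed = (dQ/dP)·(P/Q) = (-240.18) × (72.8/15201.2) = -1.1502…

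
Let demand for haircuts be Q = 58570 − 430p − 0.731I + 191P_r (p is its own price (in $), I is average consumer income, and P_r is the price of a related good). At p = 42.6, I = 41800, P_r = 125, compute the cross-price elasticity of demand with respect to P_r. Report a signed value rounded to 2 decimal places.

At the given values, Q = 58570 − 430(42.6) − 0.731(41800) + 191(125) = 33571.2.
∂Q/∂P_r = 191.
E = (191) × (125/33571.2) = 0.7111…

0.71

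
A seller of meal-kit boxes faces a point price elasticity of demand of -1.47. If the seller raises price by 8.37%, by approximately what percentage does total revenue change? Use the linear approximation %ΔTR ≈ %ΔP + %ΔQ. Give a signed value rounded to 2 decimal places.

%ΔQ ≈ Ed × %ΔP = (-1.47) × (+8.37%) = -12.3039%
%ΔTR ≈ %ΔP + %ΔQ = (+8.37%) + (-12.3039%) = -3.9339%

-3.93%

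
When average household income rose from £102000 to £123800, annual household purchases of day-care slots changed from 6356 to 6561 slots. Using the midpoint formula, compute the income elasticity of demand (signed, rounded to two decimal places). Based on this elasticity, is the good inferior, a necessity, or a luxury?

%ΔQ = (6561 − 6356)/[( 6356 + 6561)/2] = 205/6458.5 = 0.031741…
%ΔIncome = (123800 − 102000)/[( 102000 + 123800)/2] = 21800/112900 = 0.193091…
E_income = (205/6458.5) / (21800/112900) = 0.1643…
0 < E_income < 1 ⇒ normal good, necessity.

0.16; necessity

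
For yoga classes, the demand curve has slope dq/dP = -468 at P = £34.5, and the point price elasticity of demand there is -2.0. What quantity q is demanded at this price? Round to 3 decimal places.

Ed = (dq/dP)·(P/q) ⇒ q = (dq/dP)·P/Ed = (-468)·34.5/(-2.0) = 8073

8073.000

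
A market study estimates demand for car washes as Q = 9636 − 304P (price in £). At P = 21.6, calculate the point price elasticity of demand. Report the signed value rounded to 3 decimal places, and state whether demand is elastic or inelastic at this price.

dQ/dP = −304. At P = 21.6, Q = 9636 − 304(21.6) = 3069.6.
Ed = (dQ/dP)·(P/Q) = −304 × (21.6/3069.6) = -2.13917…
|Ed| = 2.139 > 1, so demand is elastic.

-2.139; elastic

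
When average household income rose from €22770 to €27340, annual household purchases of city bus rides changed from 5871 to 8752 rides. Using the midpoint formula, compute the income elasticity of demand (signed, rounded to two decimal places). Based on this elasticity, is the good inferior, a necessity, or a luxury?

2.16; luxury

%ΔQ = (8752 − 5871)/[( 5871 + 8752)/2] = 2881/7311.5 = 0.394036…
%ΔIncome = (27340 − 22770)/[( 22770 + 27340)/2] = 4570/25055 = 0.182398…
E_income = (2881/7311.5) / (4570/25055) = 2.1603…
E_income > 1 ⇒ normal good, luxury.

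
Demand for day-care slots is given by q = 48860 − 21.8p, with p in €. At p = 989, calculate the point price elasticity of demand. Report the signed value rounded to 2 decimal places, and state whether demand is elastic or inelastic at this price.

-0.79; inelastic

dq/dp = −21.8. At p = 989, q = 48860 − 21.8(989) = 27299.8.
Ed = (dq/dp)·(p/q) = −21.8 × (989/27299.8) = -0.7897…
|Ed| = 0.79 < 1, so demand is inelastic.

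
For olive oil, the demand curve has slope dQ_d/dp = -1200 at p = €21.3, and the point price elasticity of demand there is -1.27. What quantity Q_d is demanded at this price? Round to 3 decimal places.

Ed = (dQ_d/dp)·(p/Q_d) ⇒ Q_d = (dQ_d/dp)·p/Ed = (-1200)·21.3/(-1.27) = 20125.98425…

20125.984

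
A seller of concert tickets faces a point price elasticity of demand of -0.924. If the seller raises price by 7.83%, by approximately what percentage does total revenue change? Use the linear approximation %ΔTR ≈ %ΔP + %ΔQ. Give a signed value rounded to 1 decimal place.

%ΔQ ≈ Ed × %ΔP = (-0.924) × (+7.83%) = -7.2349%
%ΔTR ≈ %ΔP + %ΔQ = (+7.83%) + (-7.2349%) = +0.5951%

+0.6%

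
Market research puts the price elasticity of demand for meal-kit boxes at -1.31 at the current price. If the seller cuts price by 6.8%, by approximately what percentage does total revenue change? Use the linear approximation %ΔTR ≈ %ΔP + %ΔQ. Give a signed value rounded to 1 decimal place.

+2.1%

%ΔQ ≈ Ed × %ΔP = (-1.31) × (-6.8%) = +8.9080%
%ΔTR ≈ %ΔP + %ΔQ = (-6.8%) + (+8.9080%) = +2.1080%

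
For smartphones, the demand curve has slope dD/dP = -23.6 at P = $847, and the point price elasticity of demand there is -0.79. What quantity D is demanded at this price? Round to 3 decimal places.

25302.785

Ed = (dD/dP)·(P/D) ⇒ D = (dD/dP)·P/Ed = (-23.6)·847/(-0.79) = 25302.78481…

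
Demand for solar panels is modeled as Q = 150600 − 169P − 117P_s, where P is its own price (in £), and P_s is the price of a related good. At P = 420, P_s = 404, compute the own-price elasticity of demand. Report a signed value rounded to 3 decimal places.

-2.194

At the given values, Q = 150600 − 169(420) − 117(404) = 32352.
∂Q/∂P = −169.
E = (-169) × (420/32352) = -2.19399…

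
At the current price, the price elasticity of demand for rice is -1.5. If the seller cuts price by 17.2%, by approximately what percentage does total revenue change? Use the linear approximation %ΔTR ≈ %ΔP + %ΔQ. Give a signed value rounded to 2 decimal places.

+8.60%

%ΔQ ≈ Ed × %ΔP = (-1.5) × (-17.2%) = +25.8000%
%ΔTR ≈ %ΔP + %ΔQ = (-17.2%) + (+25.8000%) = +8.6000%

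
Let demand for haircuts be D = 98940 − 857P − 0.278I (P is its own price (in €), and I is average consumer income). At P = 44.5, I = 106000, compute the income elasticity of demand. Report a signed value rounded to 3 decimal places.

-0.940

At the given values, D = 98940 − 857(44.5) − 0.278(106000) = 31335.5.
∂D/∂I = -0.278.
E = (-0.278) × (106000/31335.5) = -0.94040…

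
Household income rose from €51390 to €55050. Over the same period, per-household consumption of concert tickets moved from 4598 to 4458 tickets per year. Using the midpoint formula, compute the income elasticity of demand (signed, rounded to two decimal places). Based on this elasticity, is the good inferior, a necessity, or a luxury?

%ΔQ = (4458 − 4598)/[( 4598 + 4458)/2] = -140/4528 = -0.030918…
%ΔIncome = (55050 − 51390)/[( 51390 + 55050)/2] = 3660/53220 = 0.068771…
E_income = (-140/4528) / (3660/53220) = -0.4495…
E_income < 0 ⇒ inferior good.

-0.45; inferior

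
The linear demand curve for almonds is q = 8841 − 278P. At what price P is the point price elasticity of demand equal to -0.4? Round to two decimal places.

Ed = −278P/(8841 − 278P). Set this equal to -0.4:
278P = 0.4·(8841 − 278P) ⇒ 278P(1 + 0.4) = 0.4·8841
P = 0.4·8841 / (278·1.4) = 9.0863…

9.09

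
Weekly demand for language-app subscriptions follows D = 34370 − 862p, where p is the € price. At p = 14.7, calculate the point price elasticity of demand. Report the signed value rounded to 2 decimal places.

dD/dp = −862. At p = 14.7, D = 34370 − 862(14.7) = 21698.6.
Ed = (dD/dp)·(p/D) = −862 × (14.7/21698.6) = -0.5839…

-0.58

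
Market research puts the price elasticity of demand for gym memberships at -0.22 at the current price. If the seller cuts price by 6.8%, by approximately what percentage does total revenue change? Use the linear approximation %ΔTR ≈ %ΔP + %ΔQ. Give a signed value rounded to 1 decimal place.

%ΔQ ≈ Ed × %ΔP = (-0.22) × (-6.8%) = +1.4960%
%ΔTR ≈ %ΔP + %ΔQ = (-6.8%) + (+1.4960%) = -5.3040%

-5.3%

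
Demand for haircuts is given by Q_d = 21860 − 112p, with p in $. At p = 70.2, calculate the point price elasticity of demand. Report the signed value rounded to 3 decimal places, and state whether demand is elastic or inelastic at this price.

dQ_d/dp = −112. At p = 70.2, Q_d = 21860 − 112(70.2) = 13997.6.
Ed = (dQ_d/dp)·(p/Q_d) = −112 × (70.2/13997.6) = -0.56169…
|Ed| = 0.562 < 1, so demand is inelastic.

-0.562; inelastic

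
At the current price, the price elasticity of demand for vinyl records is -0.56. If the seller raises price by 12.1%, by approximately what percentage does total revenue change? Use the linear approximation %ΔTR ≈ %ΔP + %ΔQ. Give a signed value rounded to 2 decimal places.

%ΔQ ≈ Ed × %ΔP = (-0.56) × (+12.1%) = -6.7760%
%ΔTR ≈ %ΔP + %ΔQ = (+12.1%) + (-6.7760%) = +5.3240%

+5.32%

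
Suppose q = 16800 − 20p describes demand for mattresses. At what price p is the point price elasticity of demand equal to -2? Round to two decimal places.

560.00

Ed = −20p/(16800 − 20p). Set this equal to -2:
20p = 2·(16800 − 20p) ⇒ 20p(1 + 2) = 2·16800
p = 2·16800 / (20·3) = 560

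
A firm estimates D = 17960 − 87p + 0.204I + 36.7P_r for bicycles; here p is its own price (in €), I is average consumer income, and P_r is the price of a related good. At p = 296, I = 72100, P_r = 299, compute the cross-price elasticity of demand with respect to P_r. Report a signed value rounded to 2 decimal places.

0.61

At the given values, D = 17960 − 87(296) + 0.204(72100) + 36.7(299) = 17889.7.
∂D/∂P_r = 36.7.
E = (36.7) × (299/17889.7) = 0.6133…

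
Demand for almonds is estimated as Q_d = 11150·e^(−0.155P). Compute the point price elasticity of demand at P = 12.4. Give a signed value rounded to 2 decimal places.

dQ_d/dP = −0.155·Q_d = -252.867. At P = 12.4, Q_d = 1631.4.
Ed = (dQ_d/dP)·(P/Q_d) = (-252.867) × (12.4/1631.4) = -1.922

-1.92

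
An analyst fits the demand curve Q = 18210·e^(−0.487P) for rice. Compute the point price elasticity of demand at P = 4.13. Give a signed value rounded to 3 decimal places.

dQ/dP = −0.487·Q = -1186.69. At P = 4.13, Q = 2436.74.
Ed = (dQ/dP)·(P/Q) = (-1186.69) × (4.13/2436.74) = -2.01131

-2.011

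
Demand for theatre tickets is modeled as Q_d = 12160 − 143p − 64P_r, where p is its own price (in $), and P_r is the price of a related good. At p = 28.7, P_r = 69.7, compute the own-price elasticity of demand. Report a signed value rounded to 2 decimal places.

At the given values, Q_d = 12160 − 143(28.7) − 64(69.7) = 3595.1.
∂Q_d/∂p = −143.
E = (-143) × (28.7/3595.1) = -1.1415…

-1.14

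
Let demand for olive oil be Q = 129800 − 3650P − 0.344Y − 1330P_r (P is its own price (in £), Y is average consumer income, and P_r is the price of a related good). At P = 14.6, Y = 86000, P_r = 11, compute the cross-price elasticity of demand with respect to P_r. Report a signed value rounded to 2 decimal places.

At the given values, Q = 129800 − 3650(14.6) − 0.344(86000) − 1330(11) = 32296.
∂Q/∂P_r = -1330.
E = (-1330) × (11/32296) = -0.4529…

-0.45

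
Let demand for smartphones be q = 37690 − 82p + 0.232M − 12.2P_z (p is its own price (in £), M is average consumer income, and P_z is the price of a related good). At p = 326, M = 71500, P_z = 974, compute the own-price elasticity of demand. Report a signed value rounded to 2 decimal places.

At the given values, q = 37690 − 82(326) + 0.232(71500) − 12.2(974) = 15663.2.
∂q/∂p = −82.
E = (-82) × (326/15663.2) = -1.7066…

-1.71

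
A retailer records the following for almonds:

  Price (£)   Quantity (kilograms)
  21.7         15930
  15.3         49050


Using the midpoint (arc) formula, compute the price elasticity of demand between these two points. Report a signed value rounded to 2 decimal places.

%ΔQ = (49050 − 15930) / [(15930 + 49050)/2] = 33120/32490 = 1.019390…
%ΔP = (15.3 − 21.7) / [(21.7 + 15.3)/2] = -6.4/18.5 = -0.345945…
Arc Ed = %ΔQ / %ΔP = (33120/32490) / (-6.4/18.5) = -2.9466…

-2.95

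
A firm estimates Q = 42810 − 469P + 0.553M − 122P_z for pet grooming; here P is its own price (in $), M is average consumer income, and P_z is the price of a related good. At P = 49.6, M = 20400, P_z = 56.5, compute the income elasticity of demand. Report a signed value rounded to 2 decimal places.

0.47

At the given values, Q = 42810 − 469(49.6) + 0.553(20400) − 122(56.5) = 23935.8.
∂Q/∂M = 0.553.
E = (0.553) × (20400/23935.8) = 0.4713…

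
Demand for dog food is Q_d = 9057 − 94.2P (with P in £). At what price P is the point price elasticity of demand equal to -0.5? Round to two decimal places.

Ed = −94.2P/(9057 − 94.2P). Set this equal to -0.5:
94.2P = 0.5·(9057 − 94.2P) ⇒ 94.2P(1 + 0.5) = 0.5·9057
P = 0.5·9057 / (94.2·1.5) = 32.0488…

32.05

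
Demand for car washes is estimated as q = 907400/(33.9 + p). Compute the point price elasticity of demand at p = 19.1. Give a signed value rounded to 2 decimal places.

dq/dp = −907400/(33.9 + p)² = -323.033. At p = 19.1, q = 17120.8.
Ed = (dq/dp)·(p/q) = (-323.033) × (19.1/17120.8) = -0.3603…

-0.36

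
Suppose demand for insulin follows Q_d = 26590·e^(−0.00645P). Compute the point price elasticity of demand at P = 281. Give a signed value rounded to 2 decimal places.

-1.81

dQ_d/dP = −0.00645·Q_d = -27.9989. At P = 281, Q_d = 4340.92.
Ed = (dQ_d/dP)·(P/Q_d) = (-27.9989) × (281/4340.92) = -1.8124…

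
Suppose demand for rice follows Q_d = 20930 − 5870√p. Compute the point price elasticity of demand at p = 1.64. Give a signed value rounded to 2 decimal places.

-0.28

dQ_d/dp = −5870/(2√p) = -2291.85. At p = 1.64, Q_d = 13412.7.
Ed = (dQ_d/dp)·(p/Q_d) = (-2291.85) × (1.64/13412.7) = -0.2802…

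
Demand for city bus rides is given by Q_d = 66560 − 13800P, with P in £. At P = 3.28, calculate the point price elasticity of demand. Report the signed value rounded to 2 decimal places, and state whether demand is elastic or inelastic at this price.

-2.13; elastic

dQ_d/dP = −13800. At P = 3.28, Q_d = 66560 − 13800(3.28) = 21296.
Ed = (dQ_d/dP)·(P/Q_d) = −13800 × (3.28/21296) = -2.1254…
|Ed| = 2.13 > 1, so demand is elastic.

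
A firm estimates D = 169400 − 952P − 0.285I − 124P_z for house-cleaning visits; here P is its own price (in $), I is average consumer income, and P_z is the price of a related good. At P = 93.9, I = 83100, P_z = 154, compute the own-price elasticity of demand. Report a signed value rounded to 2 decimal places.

-2.40

At the given values, D = 169400 − 952(93.9) − 0.285(83100) − 124(154) = 37227.7.
∂D/∂P = −952.
E = (-952) × (93.9/37227.7) = -2.4012…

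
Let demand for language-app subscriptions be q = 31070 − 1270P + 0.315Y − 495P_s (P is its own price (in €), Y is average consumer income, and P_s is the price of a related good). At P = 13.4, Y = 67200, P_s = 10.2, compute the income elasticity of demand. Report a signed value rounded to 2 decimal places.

0.70

At the given values, q = 31070 − 1270(13.4) + 0.315(67200) − 495(10.2) = 30171.
∂q/∂Y = 0.315.
E = (0.315) × (67200/30171) = 0.7016…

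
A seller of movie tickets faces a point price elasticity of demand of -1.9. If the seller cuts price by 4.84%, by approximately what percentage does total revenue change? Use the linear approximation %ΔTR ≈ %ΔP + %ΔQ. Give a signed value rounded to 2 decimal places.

%ΔQ ≈ Ed × %ΔP = (-1.9) × (-4.84%) = +9.1960%
%ΔTR ≈ %ΔP + %ΔQ = (-4.84%) + (+9.1960%) = +4.3560%

+4.36%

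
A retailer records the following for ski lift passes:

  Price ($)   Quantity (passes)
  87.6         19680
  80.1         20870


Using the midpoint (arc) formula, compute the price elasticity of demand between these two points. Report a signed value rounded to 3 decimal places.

%ΔQ = (20870 − 19680) / [(19680 + 20870)/2] = 1190/20275 = 0.058692…
%ΔP = (80.1 − 87.6) / [(87.6 + 80.1)/2] = -7.5/83.85 = -0.089445…
Arc Ed = %ΔQ / %ΔP = (1190/20275) / (-7.5/83.85) = -0.65618…

-0.656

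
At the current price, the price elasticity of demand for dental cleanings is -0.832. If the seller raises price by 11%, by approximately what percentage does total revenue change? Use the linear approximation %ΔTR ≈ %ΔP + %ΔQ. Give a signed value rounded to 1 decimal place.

+1.8%

%ΔQ ≈ Ed × %ΔP = (-0.832) × (+11%) = -9.1520%
%ΔTR ≈ %ΔP + %ΔQ = (+11%) + (-9.1520%) = +1.8480%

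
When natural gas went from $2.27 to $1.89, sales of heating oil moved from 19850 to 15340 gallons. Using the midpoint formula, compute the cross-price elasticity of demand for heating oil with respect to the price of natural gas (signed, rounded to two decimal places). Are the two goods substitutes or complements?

%ΔQ_{heating oil} = (15340 − 19850)/avg = -4510/17595 = -0.256322…
%ΔP_{natural gas} = (1.89 − 2.27)/avg = -0.38/2.08 = -0.182692…
E_cross = (-4510/17595) / (-0.38/2.08) = 1.4030…
E_cross > 0 ⇒ the goods are substitutes.

1.40; substitutes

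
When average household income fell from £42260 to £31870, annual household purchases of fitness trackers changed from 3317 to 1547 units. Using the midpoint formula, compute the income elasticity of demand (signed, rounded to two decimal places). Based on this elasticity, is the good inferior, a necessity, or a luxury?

2.60; luxury

%ΔQ = (1547 − 3317)/[( 3317 + 1547)/2] = -1770/2432 = -0.727796…
%ΔIncome = (31870 − 42260)/[( 42260 + 31870)/2] = -10390/37065 = -0.280318…
E_income = (-1770/2432) / (-10390/37065) = 2.5963…
E_income > 1 ⇒ normal good, luxury.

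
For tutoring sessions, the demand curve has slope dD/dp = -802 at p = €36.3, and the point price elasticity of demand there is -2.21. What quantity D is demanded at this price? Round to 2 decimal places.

13173.12

Ed = (dD/dp)·(p/D) ⇒ D = (dD/dp)·p/Ed = (-802)·36.3/(-2.21) = 13173.1221…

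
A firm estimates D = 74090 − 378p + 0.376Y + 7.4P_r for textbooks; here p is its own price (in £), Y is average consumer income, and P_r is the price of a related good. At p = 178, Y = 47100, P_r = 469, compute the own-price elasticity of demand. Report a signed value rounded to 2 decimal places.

At the given values, D = 74090 − 378(178) + 0.376(47100) + 7.4(469) = 27986.2.
∂D/∂p = −378.
E = (-378) × (178/27986.2) = -2.4041…

-2.40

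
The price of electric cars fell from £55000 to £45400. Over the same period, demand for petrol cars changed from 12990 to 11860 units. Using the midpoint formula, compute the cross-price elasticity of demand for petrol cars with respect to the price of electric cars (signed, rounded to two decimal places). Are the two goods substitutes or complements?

%ΔQ_{petrol cars} = (11860 − 12990)/avg = -1130/12425 = -0.090945…
%ΔP_{electric cars} = (45400 − 55000)/avg = -9600/50200 = -0.191235…
E_cross = (-1130/12425) / (-9600/50200) = 0.4755…
E_cross > 0 ⇒ the goods are substitutes.

0.48; substitutes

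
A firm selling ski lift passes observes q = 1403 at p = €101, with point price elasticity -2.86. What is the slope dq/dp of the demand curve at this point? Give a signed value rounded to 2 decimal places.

Ed = (dq/dp)·(p/q) ⇒ dq/dp = Ed·q/p = (-2.86)·1403/101 = -39.7285…

-39.73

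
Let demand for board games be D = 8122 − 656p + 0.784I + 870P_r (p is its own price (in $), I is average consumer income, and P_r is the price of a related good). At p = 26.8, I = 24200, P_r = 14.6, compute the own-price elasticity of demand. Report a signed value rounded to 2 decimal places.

-0.79

At the given values, D = 8122 − 656(26.8) + 0.784(24200) + 870(14.6) = 22216.
∂D/∂p = −656.
E = (-656) × (26.8/22216) = -0.7913…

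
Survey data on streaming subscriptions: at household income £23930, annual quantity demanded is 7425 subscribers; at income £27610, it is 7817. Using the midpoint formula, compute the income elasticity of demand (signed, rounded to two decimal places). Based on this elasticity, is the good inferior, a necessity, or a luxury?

0.36; necessity

%ΔQ = (7817 − 7425)/[( 7425 + 7817)/2] = 392/7621 = 0.051436…
%ΔIncome = (27610 − 23930)/[( 23930 + 27610)/2] = 3680/25770 = 0.142801…
E_income = (392/7621) / (3680/25770) = 0.3601…
0 < E_income < 1 ⇒ normal good, necessity.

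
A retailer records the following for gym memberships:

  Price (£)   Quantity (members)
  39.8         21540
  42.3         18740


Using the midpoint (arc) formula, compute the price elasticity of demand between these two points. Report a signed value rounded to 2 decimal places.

%ΔQ = (18740 − 21540) / [(21540 + 18740)/2] = -2800/20140 = -0.139026…
%ΔP = (42.3 − 39.8) / [(39.8 + 42.3)/2] = 2.5/41.05 = 0.060901…
Arc Ed = %ΔQ / %ΔP = (-2800/20140) / (2.5/41.05) = -2.2828…

-2.28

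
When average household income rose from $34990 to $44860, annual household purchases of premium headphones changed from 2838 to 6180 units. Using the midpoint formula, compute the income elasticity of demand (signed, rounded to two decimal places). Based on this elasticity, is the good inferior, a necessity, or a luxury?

3.00; luxury

%ΔQ = (6180 − 2838)/[( 2838 + 6180)/2] = 3342/4509 = 0.741184…
%ΔIncome = (44860 − 34990)/[( 34990 + 44860)/2] = 9870/39925 = 0.247213…
E_income = (3342/4509) / (9870/39925) = 2.9981…
E_income > 1 ⇒ normal good, luxury.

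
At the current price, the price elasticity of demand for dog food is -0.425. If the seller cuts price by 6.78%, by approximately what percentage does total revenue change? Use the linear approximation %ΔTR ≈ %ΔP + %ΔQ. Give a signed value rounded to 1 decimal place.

-3.9%

%ΔQ ≈ Ed × %ΔP = (-0.425) × (-6.78%) = +2.8815%
%ΔTR ≈ %ΔP + %ΔQ = (-6.78%) + (+2.8815%) = -3.8985%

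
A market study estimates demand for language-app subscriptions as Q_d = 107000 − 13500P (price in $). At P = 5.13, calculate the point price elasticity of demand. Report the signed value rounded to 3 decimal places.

dQ_d/dP = −13500. At P = 5.13, Q_d = 107000 − 13500(5.13) = 37745.
Ed = (dQ_d/dP)·(P/Q_d) = −13500 × (5.13/37745) = -1.83481…

-1.835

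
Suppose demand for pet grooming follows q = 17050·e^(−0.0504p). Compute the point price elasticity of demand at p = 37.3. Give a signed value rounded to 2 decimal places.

-1.88

dq/dp = −0.0504·q = -131.134. At p = 37.3, q = 2601.87.
Ed = (dq/dp)·(p/q) = (-131.134) × (37.3/2601.87) = -1.8799…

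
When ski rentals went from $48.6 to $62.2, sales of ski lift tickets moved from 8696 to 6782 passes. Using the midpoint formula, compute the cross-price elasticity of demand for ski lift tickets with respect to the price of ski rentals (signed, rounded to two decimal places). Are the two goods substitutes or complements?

%ΔQ_{ski lift tickets} = (6782 − 8696)/avg = -1914/7739 = -0.247318…
%ΔP_{ski rentals} = (62.2 − 48.6)/avg = 13.6/55.4 = 0.245487…
E_cross = (-1914/7739) / (13.6/55.4) = -1.0074…
E_cross < 0 ⇒ the goods are complements.

-1.01; complements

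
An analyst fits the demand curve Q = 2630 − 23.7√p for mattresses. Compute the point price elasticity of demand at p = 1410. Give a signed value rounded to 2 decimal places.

dQ/dp = −23.7/(2√p) = -0.31558. At p = 1410, Q = 1740.07.
Ed = (dQ/dp)·(p/Q) = (-0.31558) × (1410/1740.07) = -0.2557…

-0.26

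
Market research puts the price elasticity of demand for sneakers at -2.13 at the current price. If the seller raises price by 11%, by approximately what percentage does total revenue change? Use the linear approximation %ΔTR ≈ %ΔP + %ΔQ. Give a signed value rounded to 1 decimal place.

%ΔQ ≈ Ed × %ΔP = (-2.13) × (+11%) = -23.4300%
%ΔTR ≈ %ΔP + %ΔQ = (+11%) + (-23.4300%) = -12.4300%

-12.4%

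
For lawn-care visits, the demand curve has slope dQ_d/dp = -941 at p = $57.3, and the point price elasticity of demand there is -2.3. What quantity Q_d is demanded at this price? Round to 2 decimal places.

23443.17

Ed = (dQ_d/dp)·(p/Q_d) ⇒ Q_d = (dQ_d/dp)·p/Ed = (-941)·57.3/(-2.3) = 23443.1739…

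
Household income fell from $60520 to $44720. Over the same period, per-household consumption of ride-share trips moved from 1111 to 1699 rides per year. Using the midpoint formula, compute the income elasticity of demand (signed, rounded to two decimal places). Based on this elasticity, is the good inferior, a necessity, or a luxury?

-1.39; inferior

%ΔQ = (1699 − 1111)/[( 1111 + 1699)/2] = 588/1405 = 0.418505…
%ΔIncome = (44720 − 60520)/[( 60520 + 44720)/2] = -15800/52620 = -0.300266…
E_income = (588/1405) / (-15800/52620) = -1.3937…
E_income < 0 ⇒ inferior good.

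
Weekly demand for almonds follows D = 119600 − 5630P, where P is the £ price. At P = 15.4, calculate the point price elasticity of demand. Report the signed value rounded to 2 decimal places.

dD/dP = −5630. At P = 15.4, D = 119600 − 5630(15.4) = 32898.
Ed = (dD/dP)·(P/D) = −5630 × (15.4/32898) = -2.6354…

-2.64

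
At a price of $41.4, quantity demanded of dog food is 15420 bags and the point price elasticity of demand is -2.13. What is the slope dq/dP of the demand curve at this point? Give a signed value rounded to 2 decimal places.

Ed = (dq/dP)·(P/q) ⇒ dq/dP = Ed·q/P = (-2.13)·15420/41.4 = -793.3478…

-793.35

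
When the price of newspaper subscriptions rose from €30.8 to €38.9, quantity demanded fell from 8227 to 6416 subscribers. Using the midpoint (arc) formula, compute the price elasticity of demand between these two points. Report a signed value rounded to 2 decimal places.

%ΔQ = (6416 − 8227) / [(8227 + 6416)/2] = -1811/7321.5 = -0.247353…
%ΔP = (38.9 − 30.8) / [(30.8 + 38.9)/2] = 8.1/34.85 = 0.232424…
Arc Ed = %ΔQ / %ΔP = (-1811/7321.5) / (8.1/34.85) = -1.0642…

-1.06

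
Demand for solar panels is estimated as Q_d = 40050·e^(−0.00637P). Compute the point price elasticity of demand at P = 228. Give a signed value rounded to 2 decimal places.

-1.45

dQ_d/dP = −0.00637·Q_d = -59.7022. At P = 228, Q_d = 9372.4.
Ed = (dQ_d/dP)·(P/Q_d) = (-59.7022) × (228/9372.4) = -1.4523…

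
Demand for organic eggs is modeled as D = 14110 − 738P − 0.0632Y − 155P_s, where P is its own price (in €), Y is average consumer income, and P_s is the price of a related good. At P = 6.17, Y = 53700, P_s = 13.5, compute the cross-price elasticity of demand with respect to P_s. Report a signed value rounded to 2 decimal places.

-0.51

At the given values, D = 14110 − 738(6.17) − 0.0632(53700) − 155(13.5) = 4070.2.
∂D/∂P_s = -155.
E = (-155) × (13.5/4070.2) = -0.5141…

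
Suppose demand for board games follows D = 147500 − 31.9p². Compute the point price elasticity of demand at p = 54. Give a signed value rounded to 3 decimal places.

-3.415

dD/dp = −2·31.9·p = -3445.2. At p = 54, D = 54479.6.
Ed = (dD/dp)·(p/D) = (-3445.2) × (54/54479.6) = -3.41487…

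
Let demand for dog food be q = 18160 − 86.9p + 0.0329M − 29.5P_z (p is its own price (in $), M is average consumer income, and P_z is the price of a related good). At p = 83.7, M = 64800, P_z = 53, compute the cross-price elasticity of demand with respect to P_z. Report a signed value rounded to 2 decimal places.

At the given values, q = 18160 − 86.9(83.7) + 0.0329(64800) − 29.5(53) = 11454.89.
∂q/∂P_z = -29.5.
E = (-29.5) × (53/11454.89) = -0.1364…

-0.14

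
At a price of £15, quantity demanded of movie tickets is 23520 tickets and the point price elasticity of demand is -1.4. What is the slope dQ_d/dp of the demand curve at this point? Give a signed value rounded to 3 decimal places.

Ed = (dQ_d/dp)·(p/Q_d) ⇒ dQ_d/dp = Ed·Q_d/p = (-1.4)·23520/15 = -2195.2

-2195.200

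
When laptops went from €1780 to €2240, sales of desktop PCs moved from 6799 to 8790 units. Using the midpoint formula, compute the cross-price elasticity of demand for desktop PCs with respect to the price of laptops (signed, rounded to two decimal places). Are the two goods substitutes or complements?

%ΔQ_{desktop PCs} = (8790 − 6799)/avg = 1991/7794.5 = 0.255436…
%ΔP_{laptops} = (2240 − 1780)/avg = 460/2010 = 0.228855…
E_cross = (1991/7794.5) / (460/2010) = 1.1161…
E_cross > 0 ⇒ the goods are substitutes.

1.12; substitutes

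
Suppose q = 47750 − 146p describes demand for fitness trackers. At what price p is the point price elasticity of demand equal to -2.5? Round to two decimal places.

233.61

Ed = −146p/(47750 − 146p). Set this equal to -2.5:
146p = 2.5·(47750 − 146p) ⇒ 146p(1 + 2.5) = 2.5·47750
p = 2.5·47750 / (146·3.5) = 233.6105…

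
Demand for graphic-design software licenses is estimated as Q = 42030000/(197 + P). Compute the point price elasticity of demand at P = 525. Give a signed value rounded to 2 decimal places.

dQ/dP = −42030000/(197 + P)² = -80.6278. At P = 525, Q = 58213.3.
Ed = (dQ/dP)·(P/Q) = (-80.6278) × (525/58213.3) = -0.7271…

-0.73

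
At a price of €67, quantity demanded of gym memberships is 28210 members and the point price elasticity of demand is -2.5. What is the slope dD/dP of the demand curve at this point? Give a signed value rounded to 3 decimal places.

Ed = (dD/dP)·(P/D) ⇒ dD/dP = Ed·D/P = (-2.5)·28210/67 = -1052.61194…

-1052.612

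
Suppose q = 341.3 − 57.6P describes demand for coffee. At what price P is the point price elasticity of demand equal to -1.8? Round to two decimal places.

3.81

Ed = −57.6P/(341.3 − 57.6P). Set this equal to -1.8:
57.6P = 1.8·(341.3 − 57.6P) ⇒ 57.6P(1 + 1.8) = 1.8·341.3
P = 1.8·341.3 / (57.6·2.8) = 3.8091…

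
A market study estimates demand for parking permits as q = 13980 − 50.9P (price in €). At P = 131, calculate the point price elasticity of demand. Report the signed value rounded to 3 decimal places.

dq/dP = −50.9. At P = 131, q = 13980 − 50.9(131) = 7312.1.
Ed = (dq/dP)·(P/q) = −50.9 × (131/7312.1) = -0.91189…

-0.912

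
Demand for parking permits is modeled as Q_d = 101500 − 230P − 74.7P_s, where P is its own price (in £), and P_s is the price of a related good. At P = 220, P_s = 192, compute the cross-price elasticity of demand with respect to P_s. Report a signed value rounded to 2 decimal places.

-0.39

At the given values, Q_d = 101500 − 230(220) − 74.7(192) = 36557.6.
∂Q_d/∂P_s = -74.7.
E = (-74.7) × (192/36557.6) = -0.3923…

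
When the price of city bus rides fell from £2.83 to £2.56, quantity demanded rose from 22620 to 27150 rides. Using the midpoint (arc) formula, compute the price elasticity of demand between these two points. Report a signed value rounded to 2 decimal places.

-1.82

%ΔQ = (27150 − 22620) / [(22620 + 27150)/2] = 4530/24885 = 0.182037…
%ΔP = (2.56 − 2.83) / [(2.83 + 2.56)/2] = -0.27/2.695 = -0.100185…
Arc Ed = %ΔQ / %ΔP = (4530/24885) / (-0.27/2.695) = -1.8170…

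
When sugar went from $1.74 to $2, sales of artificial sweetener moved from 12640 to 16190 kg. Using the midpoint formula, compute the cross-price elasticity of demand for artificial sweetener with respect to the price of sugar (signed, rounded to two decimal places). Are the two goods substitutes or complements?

%ΔQ_{artificial sweetener} = (16190 − 12640)/avg = 3550/14415 = 0.246271…
%ΔP_{sugar} = (2 − 1.74)/avg = 0.26/1.87 = 0.139037…
E_cross = (3550/14415) / (0.26/1.87) = 1.7712…
E_cross > 0 ⇒ the goods are substitutes.

1.77; substitutes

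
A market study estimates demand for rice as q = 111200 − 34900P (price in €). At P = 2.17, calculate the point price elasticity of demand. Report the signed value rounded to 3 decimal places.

-2.135

dq/dP = −34900. At P = 2.17, q = 111200 − 34900(2.17) = 35467.
Ed = (dq/dP)·(P/q) = −34900 × (2.17/35467) = -2.13530…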